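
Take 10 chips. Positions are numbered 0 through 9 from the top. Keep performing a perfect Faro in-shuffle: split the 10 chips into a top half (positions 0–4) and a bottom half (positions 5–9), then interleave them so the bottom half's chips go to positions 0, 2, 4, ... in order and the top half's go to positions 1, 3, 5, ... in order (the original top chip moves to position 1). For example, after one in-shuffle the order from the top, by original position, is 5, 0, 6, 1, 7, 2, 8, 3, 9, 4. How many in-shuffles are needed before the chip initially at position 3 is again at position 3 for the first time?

Follow position 3 under repeated in-shuffles:
3 → 7 → 4 → 9 → 8 → 6 → 2 → 5 → 0 → 1 → 3
It first returns after 10 in-shuffles.

10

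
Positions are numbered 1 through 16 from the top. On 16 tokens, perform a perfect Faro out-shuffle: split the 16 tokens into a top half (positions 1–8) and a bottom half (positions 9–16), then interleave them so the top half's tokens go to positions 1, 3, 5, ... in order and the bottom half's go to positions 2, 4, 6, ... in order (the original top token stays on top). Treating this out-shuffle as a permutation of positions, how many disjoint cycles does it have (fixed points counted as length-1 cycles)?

Trace each unvisited position around until it returns:
(1) (2 3 5 9) (4 7 13 10) (6 11) (8 15 14 12) (16)
6 cycles in total.

6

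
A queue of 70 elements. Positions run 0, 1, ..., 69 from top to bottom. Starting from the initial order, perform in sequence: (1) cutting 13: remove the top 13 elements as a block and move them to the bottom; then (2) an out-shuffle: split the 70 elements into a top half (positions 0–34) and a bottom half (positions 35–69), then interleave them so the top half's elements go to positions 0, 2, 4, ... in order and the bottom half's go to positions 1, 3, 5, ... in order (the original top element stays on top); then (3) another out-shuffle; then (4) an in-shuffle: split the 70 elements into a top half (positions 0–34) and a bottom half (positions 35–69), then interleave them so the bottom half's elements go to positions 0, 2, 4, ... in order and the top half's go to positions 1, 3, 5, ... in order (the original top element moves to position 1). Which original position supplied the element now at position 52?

10

Undo the operations in reverse order, starting from position 52:
  undo op 4 (in-shuffle, from bottom half): 52 ← 61
  undo op 3 (out-shuffle, from bottom half): 61 ← 65
  undo op 2 (out-shuffle, from bottom half): 65 ← 67
  undo op 1 (cut 13): 67 ← 10
So the element at position 52 came from original position 10.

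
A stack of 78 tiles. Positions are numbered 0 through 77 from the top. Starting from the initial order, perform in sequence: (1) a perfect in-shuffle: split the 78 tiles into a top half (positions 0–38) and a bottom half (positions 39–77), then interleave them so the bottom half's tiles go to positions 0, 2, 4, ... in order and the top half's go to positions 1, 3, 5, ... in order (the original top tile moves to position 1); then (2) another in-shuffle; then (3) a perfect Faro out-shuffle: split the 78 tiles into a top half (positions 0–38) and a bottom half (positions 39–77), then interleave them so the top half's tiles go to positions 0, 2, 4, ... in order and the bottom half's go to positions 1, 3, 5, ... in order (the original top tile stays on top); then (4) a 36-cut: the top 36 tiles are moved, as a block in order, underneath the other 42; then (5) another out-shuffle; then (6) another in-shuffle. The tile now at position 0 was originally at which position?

Undo the operations in reverse order, starting from position 0:
  undo op 6 (in-shuffle, from bottom half): 0 ← 39
  undo op 5 (out-shuffle, from bottom half): 39 ← 58
  undo op 4 (cut 36): 58 ← 16
  undo op 3 (out-shuffle, from top half): 16 ← 8
  undo op 2 (in-shuffle, from bottom half): 8 ← 43
  undo op 1 (in-shuffle, from top half): 43 ← 21
So the tile at position 0 came from original position 21.

21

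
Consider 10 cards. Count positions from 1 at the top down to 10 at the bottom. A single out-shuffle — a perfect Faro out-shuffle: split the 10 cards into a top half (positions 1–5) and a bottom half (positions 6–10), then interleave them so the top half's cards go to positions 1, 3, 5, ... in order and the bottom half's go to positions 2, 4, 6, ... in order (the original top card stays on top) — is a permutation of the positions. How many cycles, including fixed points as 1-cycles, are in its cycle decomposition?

4

Trace each unvisited position around until it returns:
(1) (2 3 5 9 8 6) (4 7) (10)
4 cycles in total.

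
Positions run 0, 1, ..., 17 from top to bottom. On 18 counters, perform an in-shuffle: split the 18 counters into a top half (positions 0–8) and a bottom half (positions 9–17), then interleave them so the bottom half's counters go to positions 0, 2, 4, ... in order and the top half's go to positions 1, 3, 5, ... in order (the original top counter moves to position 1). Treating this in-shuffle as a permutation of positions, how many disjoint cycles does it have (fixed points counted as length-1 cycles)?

1

Trace each unvisited position around until it returns:
(0 1 3 7 15 12 ... len 18)
1 cycle in total.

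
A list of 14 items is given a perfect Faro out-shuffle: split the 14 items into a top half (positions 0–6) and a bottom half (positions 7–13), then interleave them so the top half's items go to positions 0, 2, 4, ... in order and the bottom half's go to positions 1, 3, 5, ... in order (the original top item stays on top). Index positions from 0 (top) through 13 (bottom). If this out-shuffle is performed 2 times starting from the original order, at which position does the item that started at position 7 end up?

2

Track the item's position through each out-shuffle:
7 → 1 → 2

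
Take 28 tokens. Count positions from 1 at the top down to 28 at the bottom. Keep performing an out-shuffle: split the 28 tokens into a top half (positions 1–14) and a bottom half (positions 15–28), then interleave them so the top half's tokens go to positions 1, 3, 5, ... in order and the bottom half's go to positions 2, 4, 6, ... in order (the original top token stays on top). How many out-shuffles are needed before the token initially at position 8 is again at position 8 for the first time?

18

Follow position 8 under repeated out-shuffles:
8 → 15 → 2 → 3 → 5 → 9 → 17 → 6 → 11 → 21 → 14 → 27 → 26 → 24 → 20 → 12 → 23 → 18 → 8
It first returns after 18 out-shuffles.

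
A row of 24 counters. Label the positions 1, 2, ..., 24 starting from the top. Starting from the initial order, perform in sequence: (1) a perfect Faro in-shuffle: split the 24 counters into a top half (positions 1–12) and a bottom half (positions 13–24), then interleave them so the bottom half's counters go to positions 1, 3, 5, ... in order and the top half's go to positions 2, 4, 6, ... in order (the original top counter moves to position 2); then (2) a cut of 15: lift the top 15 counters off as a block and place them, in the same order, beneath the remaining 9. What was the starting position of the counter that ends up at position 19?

Undo the operations in reverse order, starting from position 19:
  undo op 2 (cut 15): 19 ← 10
  undo op 1 (in-shuffle, from top half): 10 ← 5
So the counter at position 19 came from original position 5.

5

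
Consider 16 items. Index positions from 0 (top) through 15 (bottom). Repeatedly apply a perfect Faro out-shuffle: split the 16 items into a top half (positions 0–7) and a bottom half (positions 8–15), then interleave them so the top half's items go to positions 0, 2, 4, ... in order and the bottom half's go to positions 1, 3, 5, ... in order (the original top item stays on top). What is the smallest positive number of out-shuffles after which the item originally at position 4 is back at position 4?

4

Follow position 4 under repeated out-shuffles:
4 → 8 → 1 → 2 → 4
It first returns after 4 out-shuffles.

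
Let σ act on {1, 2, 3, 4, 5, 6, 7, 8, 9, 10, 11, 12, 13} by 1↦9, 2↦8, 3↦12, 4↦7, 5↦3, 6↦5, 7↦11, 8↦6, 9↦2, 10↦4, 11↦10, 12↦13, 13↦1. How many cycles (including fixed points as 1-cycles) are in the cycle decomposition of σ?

2

Cycle decomposition: (1 9 2 8 6 5 3 12 13) (4 7 11 10).
2 cycles.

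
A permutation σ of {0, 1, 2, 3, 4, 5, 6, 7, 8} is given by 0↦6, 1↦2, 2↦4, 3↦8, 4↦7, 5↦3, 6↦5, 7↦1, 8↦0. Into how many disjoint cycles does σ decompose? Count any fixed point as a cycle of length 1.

2

Cycle decomposition: (0 6 5 3 8) (1 2 4 7).
2 cycles.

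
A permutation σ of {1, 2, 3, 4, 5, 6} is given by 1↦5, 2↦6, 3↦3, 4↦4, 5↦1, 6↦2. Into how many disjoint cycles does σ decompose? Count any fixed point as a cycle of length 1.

Cycle decomposition: (1 5) (2 6) (3) (4).
4 cycles.

4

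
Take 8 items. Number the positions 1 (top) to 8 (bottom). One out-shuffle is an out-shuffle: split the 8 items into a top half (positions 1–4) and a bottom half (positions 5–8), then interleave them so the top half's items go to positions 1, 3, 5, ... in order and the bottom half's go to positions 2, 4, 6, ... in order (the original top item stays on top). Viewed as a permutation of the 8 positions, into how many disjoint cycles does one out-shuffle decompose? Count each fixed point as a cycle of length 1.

Trace each unvisited position around until it returns:
(1) (2 3 5) (4 7 6) (8)
4 cycles in total.

4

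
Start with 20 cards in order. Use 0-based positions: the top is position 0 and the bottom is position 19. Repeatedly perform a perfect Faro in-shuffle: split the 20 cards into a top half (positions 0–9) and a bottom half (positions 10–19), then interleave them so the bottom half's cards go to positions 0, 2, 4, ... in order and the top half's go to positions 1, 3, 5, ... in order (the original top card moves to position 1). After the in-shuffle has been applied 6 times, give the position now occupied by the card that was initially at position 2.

Track the card's position through each in-shuffle:
2 → 5 → 11 → 2 → 5 → 11 → 2

2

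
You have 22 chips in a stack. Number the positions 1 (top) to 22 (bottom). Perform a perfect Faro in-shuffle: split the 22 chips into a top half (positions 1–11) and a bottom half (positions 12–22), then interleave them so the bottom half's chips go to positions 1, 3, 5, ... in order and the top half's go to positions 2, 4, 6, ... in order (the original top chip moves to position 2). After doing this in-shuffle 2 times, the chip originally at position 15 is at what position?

Track the chip's position through each in-shuffle:
15 → 7 → 14

14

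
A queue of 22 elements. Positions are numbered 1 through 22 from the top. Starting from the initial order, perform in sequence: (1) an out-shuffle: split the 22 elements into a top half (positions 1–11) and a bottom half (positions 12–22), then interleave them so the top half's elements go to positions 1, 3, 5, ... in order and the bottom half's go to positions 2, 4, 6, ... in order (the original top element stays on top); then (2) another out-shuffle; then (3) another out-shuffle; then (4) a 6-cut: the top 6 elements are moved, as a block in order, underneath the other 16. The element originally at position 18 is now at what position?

5

Track the element from position 18 forward through each operation:
  after op 1 (out-shuffle): 18 → 14
  after op 2 (out-shuffle): 14 → 6
  after op 3 (out-shuffle): 6 → 11
  after op 4 (cut 6): 11 → 5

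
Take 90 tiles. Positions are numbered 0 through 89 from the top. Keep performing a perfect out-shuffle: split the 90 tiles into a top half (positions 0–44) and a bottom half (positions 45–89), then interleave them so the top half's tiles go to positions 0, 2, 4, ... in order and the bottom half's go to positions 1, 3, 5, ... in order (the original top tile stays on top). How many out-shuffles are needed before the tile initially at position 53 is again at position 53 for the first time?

Follow position 53 under repeated out-shuffles:
53 → 17 → 34 → 68 → 47 → 5 → 10 → 20 → 40 → 80 → 71 → 53
It first returns after 11 out-shuffles.

11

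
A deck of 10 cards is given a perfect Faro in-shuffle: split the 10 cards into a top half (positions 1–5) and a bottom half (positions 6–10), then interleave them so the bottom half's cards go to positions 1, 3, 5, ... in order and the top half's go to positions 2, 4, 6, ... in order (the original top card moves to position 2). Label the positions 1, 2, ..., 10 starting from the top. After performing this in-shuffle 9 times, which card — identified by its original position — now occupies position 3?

Work backwards from position 3, undoing one in-shuffle at a time:
3 ← 7 ← 9 ← 10 ← 5 ← 8 ← 4 ← 2 ← 1 ← 6
So the card now at position 3 started at position 6.

6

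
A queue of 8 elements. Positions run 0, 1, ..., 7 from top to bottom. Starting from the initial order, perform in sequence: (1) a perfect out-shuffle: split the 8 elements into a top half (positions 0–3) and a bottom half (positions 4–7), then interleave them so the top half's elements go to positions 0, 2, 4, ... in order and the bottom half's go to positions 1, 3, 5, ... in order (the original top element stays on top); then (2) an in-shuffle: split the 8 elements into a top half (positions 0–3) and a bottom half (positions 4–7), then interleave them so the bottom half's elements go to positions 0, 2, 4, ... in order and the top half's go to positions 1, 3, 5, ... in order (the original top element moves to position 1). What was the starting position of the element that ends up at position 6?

7

Undo the operations in reverse order, starting from position 6:
  undo op 2 (in-shuffle, from bottom half): 6 ← 7
  undo op 1 (out-shuffle, from bottom half): 7 ← 7
So the element at position 6 came from original position 7.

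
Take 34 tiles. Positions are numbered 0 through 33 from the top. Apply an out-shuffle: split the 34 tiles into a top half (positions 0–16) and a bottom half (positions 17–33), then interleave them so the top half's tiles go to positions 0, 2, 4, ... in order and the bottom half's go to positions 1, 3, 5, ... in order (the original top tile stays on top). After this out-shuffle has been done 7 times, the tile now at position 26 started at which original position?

Work backwards from position 26, undoing one out-shuffle at a time:
26 ← 13 ← 23 ← 28 ← 14 ← 7 ← 20 ← 10
So the tile now at position 26 started at position 10.

10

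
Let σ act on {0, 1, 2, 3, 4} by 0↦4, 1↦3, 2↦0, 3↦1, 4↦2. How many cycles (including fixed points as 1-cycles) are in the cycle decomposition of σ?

Cycle decomposition: (0 4 2) (1 3).
2 cycles.

2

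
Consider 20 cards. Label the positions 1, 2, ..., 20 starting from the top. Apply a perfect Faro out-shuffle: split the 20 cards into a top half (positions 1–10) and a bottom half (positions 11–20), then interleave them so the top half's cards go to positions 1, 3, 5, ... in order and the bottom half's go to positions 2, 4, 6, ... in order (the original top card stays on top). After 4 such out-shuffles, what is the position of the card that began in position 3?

Track the card's position through each out-shuffle:
3 → 5 → 9 → 17 → 14

14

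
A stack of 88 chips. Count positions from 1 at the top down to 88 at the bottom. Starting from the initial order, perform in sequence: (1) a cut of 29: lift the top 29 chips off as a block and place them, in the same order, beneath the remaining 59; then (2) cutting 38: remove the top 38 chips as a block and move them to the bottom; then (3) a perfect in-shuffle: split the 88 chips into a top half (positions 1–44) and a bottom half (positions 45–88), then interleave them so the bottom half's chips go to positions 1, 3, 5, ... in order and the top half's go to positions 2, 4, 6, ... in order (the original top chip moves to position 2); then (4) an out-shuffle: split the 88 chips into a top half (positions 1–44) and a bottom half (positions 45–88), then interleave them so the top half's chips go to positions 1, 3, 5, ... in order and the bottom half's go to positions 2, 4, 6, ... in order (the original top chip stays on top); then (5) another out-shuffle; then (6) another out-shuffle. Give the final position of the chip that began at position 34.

Track the chip from position 34 forward through each operation:
  after op 1 (cut 29): 34 → 5
  after op 2 (cut 38): 5 → 55
  after op 3 (in-shuffle): 55 → 21
  after op 4 (out-shuffle): 21 → 41
  after op 5 (out-shuffle): 41 → 81
  after op 6 (out-shuffle): 81 → 74

74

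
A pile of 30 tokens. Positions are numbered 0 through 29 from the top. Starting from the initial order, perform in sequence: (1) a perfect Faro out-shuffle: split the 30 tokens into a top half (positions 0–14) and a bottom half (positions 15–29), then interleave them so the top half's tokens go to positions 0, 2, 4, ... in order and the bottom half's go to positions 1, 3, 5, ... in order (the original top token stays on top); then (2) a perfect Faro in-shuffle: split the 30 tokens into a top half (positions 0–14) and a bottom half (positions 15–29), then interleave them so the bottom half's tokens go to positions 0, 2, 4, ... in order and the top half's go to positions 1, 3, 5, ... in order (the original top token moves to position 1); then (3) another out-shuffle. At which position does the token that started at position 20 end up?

Track the token from position 20 forward through each operation:
  after op 1 (out-shuffle): 20 → 11
  after op 2 (in-shuffle): 11 → 23
  after op 3 (out-shuffle): 23 → 17

17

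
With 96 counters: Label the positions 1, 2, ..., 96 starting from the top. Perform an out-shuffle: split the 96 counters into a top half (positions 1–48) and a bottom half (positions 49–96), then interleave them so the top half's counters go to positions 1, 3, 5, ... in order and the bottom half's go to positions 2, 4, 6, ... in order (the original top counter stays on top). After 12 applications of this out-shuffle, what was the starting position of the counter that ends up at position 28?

38

Work backwards from position 28, undoing one out-shuffle at a time:
28 ← 62 ← 79 ← 40 ← 68 ← 82 ← 89 ← 45 ← 23 ← 12 ← 54 ← 75 ← 38
So the counter now at position 28 started at position 38.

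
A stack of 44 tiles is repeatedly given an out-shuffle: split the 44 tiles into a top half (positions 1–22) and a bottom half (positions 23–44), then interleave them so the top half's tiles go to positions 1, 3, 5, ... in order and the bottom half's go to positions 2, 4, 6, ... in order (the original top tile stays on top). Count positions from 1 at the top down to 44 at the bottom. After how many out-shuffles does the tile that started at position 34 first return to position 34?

14

Follow position 34 under repeated out-shuffles:
34 → 24 → 4 → 7 → 13 → 25 → 6 → 11 → 21 → 41 → 38 → 32 → 20 → 39 → 34
It first returns after 14 out-shuffles.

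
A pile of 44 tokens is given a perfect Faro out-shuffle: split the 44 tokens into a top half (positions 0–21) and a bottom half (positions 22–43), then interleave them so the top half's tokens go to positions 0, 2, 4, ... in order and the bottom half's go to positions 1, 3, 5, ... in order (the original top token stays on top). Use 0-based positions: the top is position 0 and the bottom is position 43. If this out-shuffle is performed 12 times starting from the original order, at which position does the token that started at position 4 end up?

1

Track the token's position through each out-shuffle:
4 → 8 → 16 → 32 → 21 → 42 → 41 → 39 → 35 → 27 → 11 → 22 → 1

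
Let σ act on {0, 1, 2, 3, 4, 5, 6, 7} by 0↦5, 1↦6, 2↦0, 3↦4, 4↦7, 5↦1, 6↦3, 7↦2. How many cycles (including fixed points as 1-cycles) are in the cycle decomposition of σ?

Cycle decomposition: (0 5 1 6 3 4 7 2).
1 cycle.

1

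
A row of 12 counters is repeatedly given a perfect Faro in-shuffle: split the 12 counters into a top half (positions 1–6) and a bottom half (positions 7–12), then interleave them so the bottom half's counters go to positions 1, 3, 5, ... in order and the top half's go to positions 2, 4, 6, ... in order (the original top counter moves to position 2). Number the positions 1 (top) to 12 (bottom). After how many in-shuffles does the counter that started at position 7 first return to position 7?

12

Follow position 7 under repeated in-shuffles:
7 → 1 → 2 → 4 → 8 → 3 → 6 → 12 → 11 → 9 → 5 → 10 → 7
It first returns after 12 in-shuffles.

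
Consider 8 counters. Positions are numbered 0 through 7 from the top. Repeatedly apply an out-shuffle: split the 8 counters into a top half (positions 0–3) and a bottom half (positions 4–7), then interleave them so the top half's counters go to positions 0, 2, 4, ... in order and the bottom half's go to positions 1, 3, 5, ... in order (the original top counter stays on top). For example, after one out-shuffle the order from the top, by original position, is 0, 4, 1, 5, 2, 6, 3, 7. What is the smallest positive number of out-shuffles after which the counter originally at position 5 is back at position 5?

3

Follow position 5 under repeated out-shuffles:
5 → 3 → 6 → 5
It first returns after 3 out-shuffles.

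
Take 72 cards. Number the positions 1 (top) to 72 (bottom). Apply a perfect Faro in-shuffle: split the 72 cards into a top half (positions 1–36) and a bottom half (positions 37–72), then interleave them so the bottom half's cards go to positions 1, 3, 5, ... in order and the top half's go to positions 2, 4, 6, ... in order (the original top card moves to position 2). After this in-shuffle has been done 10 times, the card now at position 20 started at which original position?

10

Work backwards from position 20, undoing one in-shuffle at a time:
20 ← 10 ← 5 ← 39 ← 56 ← 28 ← 14 ← 7 ← 40 ← 20 ← 10
So the card now at position 20 started at position 10.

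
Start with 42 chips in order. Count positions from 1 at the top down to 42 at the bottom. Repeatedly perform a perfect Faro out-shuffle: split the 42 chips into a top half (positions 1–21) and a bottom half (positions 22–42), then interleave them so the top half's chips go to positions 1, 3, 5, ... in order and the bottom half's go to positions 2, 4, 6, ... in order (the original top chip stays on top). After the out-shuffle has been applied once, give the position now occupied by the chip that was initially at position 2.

Track the chip's position through each out-shuffle:
2 → 3

3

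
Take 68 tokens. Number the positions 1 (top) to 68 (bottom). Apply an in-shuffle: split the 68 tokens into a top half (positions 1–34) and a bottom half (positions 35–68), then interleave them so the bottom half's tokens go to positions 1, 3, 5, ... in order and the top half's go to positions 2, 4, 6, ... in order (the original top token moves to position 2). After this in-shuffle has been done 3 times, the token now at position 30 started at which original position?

Work backwards from position 30, undoing one in-shuffle at a time:
30 ← 15 ← 42 ← 21
So the token now at position 30 started at position 21.

21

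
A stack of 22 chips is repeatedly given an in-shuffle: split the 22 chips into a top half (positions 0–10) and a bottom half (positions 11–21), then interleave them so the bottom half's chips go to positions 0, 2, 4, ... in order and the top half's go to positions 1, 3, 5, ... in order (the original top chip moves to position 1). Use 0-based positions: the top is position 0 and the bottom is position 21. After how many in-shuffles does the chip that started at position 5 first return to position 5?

11

Follow position 5 under repeated in-shuffles:
5 → 11 → 0 → 1 → 3 → 7 → 15 → 8 → 17 → 12 → 2 → 5
It first returns after 11 in-shuffles.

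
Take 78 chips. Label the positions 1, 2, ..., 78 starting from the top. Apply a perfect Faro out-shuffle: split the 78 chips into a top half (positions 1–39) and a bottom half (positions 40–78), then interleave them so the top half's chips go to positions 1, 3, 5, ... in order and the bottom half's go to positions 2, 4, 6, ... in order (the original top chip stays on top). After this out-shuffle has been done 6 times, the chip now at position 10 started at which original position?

Work backwards from position 10, undoing one out-shuffle at a time:
10 ← 44 ← 61 ← 31 ← 16 ← 47 ← 24
So the chip now at position 10 started at position 24.

24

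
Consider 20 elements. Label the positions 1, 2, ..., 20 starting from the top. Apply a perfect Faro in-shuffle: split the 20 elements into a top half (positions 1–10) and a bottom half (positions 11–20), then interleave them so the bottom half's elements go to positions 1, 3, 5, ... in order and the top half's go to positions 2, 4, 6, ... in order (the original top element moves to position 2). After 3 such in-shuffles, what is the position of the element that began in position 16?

Track the element's position through each in-shuffle:
16 → 11 → 1 → 2

2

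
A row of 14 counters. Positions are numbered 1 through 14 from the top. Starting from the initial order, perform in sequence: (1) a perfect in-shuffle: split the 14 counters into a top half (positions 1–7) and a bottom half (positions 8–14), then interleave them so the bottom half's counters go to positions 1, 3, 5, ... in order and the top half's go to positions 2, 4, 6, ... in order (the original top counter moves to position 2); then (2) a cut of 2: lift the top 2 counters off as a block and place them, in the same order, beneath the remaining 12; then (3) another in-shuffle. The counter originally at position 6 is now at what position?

5

Track the counter from position 6 forward through each operation:
  after op 1 (in-shuffle): 6 → 12
  after op 2 (cut 2): 12 → 10
  after op 3 (in-shuffle): 10 → 5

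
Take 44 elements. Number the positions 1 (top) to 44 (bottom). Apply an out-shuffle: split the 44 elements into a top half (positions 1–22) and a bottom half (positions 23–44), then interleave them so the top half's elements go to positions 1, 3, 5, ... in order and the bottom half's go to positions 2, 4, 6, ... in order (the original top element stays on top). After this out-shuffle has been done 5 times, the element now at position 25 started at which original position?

Work backwards from position 25, undoing one out-shuffle at a time:
25 ← 13 ← 7 ← 4 ← 24 ← 34
So the element now at position 25 started at position 34.

34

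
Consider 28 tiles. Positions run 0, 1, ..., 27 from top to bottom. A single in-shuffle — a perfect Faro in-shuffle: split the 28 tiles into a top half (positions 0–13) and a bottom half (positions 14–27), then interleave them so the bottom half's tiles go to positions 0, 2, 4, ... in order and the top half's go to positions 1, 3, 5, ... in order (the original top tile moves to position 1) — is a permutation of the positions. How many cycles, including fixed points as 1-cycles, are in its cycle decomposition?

1

Trace each unvisited position around until it returns:
(0 1 3 7 15 2 ... len 28)
1 cycle in total.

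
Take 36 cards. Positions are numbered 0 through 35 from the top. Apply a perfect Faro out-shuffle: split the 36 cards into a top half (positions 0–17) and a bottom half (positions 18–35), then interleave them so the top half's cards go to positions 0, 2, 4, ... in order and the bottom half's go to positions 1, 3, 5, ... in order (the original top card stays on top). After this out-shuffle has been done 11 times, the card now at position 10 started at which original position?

20

Work backwards from position 10, undoing one out-shuffle at a time:
10 ← 5 ← 20 ← 10 ← 5 ← 20 ← 10 ← 5 ← 20 ← 10 ← 5 ← 20
So the card now at position 10 started at position 20.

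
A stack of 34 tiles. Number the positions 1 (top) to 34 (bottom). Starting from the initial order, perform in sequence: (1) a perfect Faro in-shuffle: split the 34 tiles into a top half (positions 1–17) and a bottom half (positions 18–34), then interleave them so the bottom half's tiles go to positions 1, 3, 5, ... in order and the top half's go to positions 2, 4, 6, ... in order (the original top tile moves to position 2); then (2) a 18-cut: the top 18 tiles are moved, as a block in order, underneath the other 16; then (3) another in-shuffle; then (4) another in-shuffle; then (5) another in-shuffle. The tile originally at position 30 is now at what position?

21

Track the tile from position 30 forward through each operation:
  after op 1 (in-shuffle): 30 → 25
  after op 2 (cut 18): 25 → 7
  after op 3 (in-shuffle): 7 → 14
  after op 4 (in-shuffle): 14 → 28
  after op 5 (in-shuffle): 28 → 21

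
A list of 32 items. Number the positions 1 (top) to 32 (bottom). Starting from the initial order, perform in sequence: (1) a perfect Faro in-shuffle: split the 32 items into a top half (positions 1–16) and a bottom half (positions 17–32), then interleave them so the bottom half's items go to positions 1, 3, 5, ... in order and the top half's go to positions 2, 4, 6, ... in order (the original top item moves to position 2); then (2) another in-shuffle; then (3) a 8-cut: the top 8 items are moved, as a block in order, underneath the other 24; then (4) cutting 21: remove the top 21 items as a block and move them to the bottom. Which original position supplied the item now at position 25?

Undo the operations in reverse order, starting from position 25:
  undo op 4 (cut 21): 25 ← 14
  undo op 3 (cut 8): 14 ← 22
  undo op 2 (in-shuffle, from top half): 22 ← 11
  undo op 1 (in-shuffle, from bottom half): 11 ← 22
So the item at position 25 came from original position 22.

22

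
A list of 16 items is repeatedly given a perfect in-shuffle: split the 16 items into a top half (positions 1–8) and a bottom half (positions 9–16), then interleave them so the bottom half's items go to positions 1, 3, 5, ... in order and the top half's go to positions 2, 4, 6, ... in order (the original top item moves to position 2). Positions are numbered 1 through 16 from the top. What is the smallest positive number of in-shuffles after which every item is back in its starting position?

8

The in-shuffle permutes the 16 positions with cycle lengths [8, 8].
Every item is home exactly when every cycle has completed a whole number of laps, i.e. after lcm(8) = 8 in-shuffles.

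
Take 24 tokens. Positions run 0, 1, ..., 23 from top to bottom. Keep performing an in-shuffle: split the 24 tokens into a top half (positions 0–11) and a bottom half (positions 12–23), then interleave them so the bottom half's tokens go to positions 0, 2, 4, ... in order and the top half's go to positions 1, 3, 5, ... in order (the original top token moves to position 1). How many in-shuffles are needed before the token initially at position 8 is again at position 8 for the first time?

Follow position 8 under repeated in-shuffles:
8 → 17 → 10 → 21 → 18 → 12 → 0 → 1 → 3 → 7 → 15 → 6 → 13 → 2 → 5 → 11 → 23 → 22 → 20 → 16 → 8
It first returns after 20 in-shuffles.

20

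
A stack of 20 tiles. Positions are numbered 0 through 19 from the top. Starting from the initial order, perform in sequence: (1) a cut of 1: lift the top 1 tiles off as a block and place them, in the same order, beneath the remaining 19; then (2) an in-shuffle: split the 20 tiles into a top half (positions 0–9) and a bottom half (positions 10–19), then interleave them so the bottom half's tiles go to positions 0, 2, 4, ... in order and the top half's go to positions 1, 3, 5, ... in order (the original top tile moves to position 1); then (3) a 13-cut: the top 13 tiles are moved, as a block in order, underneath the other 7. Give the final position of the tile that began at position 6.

18

Track the tile from position 6 forward through each operation:
  after op 1 (cut 1): 6 → 5
  after op 2 (in-shuffle): 5 → 11
  after op 3 (cut 13): 11 → 18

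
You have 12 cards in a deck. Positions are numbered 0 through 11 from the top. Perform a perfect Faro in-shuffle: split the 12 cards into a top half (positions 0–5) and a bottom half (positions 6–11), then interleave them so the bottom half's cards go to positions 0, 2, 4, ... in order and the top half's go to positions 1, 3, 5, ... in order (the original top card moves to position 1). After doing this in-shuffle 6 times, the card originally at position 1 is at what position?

10

Track the card's position through each in-shuffle:
1 → 3 → 7 → 2 → 5 → 11 → 10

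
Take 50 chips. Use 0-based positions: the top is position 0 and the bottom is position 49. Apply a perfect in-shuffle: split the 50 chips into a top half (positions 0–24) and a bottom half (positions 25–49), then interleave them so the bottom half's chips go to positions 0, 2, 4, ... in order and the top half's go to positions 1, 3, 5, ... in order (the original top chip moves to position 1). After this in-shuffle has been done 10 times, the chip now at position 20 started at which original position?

17

Work backwards from position 20, undoing one in-shuffle at a time:
20 ← 35 ← 17 ← 8 ← 29 ← 14 ← 32 ← 41 ← 20 ← 35 ← 17
So the chip now at position 20 started at position 17.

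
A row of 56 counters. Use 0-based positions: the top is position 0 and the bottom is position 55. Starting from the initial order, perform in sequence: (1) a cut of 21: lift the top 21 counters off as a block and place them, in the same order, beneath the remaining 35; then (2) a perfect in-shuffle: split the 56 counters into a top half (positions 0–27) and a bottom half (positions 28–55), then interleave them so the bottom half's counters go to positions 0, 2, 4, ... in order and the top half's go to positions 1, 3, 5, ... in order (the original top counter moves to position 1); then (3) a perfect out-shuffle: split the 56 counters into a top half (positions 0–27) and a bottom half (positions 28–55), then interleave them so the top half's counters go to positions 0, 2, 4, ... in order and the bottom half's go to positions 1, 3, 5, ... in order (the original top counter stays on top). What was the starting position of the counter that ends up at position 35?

43

Undo the operations in reverse order, starting from position 35:
  undo op 3 (out-shuffle, from bottom half): 35 ← 45
  undo op 2 (in-shuffle, from top half): 45 ← 22
  undo op 1 (cut 21): 22 ← 43
So the counter at position 35 came from original position 43.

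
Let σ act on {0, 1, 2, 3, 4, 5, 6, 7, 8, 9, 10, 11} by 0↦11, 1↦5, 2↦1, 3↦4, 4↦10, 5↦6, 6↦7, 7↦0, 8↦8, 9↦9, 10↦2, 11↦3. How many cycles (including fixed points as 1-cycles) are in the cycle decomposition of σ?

Cycle decomposition: (0 11 3 4 10 2 1 5 6 7) (8) (9).
3 cycles.

3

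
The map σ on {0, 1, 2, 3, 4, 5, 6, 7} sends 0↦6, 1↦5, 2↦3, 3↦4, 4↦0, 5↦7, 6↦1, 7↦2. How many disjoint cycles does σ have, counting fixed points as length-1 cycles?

1

Cycle decomposition: (0 6 1 5 7 2 3 4).
1 cycle.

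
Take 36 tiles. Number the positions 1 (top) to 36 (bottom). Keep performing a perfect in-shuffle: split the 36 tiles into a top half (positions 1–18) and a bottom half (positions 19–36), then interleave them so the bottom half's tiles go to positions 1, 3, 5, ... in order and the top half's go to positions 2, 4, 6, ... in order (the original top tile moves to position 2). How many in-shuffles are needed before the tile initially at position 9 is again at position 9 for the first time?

36

Follow position 9 under repeated in-shuffles:
9 → 18 → 36 → 35 → 33 → 29 → 21 → 5 → ... → 9 (length 36)
It first returns after 36 in-shuffles.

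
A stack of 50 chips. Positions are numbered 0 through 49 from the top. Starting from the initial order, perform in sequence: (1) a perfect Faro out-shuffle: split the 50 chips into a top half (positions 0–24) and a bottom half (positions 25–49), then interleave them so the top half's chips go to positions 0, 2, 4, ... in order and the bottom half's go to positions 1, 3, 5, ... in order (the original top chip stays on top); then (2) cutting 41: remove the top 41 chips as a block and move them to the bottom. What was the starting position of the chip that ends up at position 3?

Undo the operations in reverse order, starting from position 3:
  undo op 2 (cut 41): 3 ← 44
  undo op 1 (out-shuffle, from top half): 44 ← 22
So the chip at position 3 came from original position 22.

22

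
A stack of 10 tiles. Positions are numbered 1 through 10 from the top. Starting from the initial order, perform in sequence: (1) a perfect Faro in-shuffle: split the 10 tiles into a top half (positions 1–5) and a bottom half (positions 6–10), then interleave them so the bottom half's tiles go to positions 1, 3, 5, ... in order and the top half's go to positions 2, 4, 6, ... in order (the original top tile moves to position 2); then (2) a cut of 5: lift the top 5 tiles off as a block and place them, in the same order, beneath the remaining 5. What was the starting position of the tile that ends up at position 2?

Undo the operations in reverse order, starting from position 2:
  undo op 2 (cut 5): 2 ← 7
  undo op 1 (in-shuffle, from bottom half): 7 ← 9
So the tile at position 2 came from original position 9.

9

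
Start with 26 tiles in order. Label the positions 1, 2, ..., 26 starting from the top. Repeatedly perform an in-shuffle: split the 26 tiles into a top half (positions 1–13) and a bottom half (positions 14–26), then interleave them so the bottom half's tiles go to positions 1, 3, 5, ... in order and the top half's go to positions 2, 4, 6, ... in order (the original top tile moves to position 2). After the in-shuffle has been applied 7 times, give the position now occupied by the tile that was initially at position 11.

Track the tile's position through each in-shuffle:
11 → 22 → 17 → 7 → 14 → 1 → 2 → 4

4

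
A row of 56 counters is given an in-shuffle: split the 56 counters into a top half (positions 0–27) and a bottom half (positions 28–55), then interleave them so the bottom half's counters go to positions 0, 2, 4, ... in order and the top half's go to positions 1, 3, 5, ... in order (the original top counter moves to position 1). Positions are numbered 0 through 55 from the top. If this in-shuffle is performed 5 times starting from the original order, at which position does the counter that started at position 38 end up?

50

Track the counter's position through each in-shuffle:
38 → 20 → 41 → 26 → 53 → 50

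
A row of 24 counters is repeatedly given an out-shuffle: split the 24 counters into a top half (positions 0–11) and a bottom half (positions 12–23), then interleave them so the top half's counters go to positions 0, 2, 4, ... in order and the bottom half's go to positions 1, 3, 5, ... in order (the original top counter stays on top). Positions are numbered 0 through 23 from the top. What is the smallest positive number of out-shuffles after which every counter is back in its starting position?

11

The out-shuffle permutes the 24 positions with cycle lengths [1, 1, 11, 11].
Every counter is home exactly when every cycle has completed a whole number of laps, i.e. after lcm(1, 11) = 11 out-shuffles.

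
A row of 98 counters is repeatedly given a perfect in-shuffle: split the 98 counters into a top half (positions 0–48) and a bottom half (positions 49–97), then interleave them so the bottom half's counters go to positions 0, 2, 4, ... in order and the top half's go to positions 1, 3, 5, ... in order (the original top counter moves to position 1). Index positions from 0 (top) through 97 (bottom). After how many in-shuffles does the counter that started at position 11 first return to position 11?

10

Follow position 11 under repeated in-shuffles:
11 → 23 → 47 → 95 → 92 → 86 → 74 → 50 → 2 → 5 → 11
It first returns after 10 in-shuffles.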